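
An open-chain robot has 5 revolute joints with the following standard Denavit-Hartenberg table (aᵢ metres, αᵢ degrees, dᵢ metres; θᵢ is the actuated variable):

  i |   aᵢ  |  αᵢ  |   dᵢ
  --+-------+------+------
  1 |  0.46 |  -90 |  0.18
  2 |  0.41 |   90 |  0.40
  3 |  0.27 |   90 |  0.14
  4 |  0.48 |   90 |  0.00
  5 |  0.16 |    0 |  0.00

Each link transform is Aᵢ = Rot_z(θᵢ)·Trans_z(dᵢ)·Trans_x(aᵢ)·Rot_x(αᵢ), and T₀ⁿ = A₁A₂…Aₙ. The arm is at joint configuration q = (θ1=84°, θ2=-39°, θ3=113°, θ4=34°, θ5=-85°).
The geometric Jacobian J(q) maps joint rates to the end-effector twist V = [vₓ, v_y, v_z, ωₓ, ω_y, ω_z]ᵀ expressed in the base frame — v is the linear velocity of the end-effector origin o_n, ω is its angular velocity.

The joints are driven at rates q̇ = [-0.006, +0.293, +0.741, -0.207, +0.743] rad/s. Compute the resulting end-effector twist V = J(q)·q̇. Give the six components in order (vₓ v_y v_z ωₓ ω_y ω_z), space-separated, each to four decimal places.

o_n = [-0.9374, 0.2960, 0.5021]
J₁: ẑ×o_n = [-0.2960, -0.9374, 0.0000], ω = ẑ
J2: z=[-0.9945, 0.1045, 0.0000] o=[0.0481, 0.4575, 0.1800] → [0.0337, 0.3203, 0.2637, -0.9945, 0.1045, 0.0000]
J3: z=[-0.0658, -0.6259, 0.7771] o=[-0.3164, 0.8162, 0.4380] → [0.3642, -0.4784, -0.3544, -0.0658, -0.6259, 0.7771]
J4: z=[-0.3138, 0.7523, 0.5793] o=[-0.5814, 0.6730, 0.4804] → [0.2347, -0.1995, 0.3862, -0.3138, 0.7523, 0.5793]
J5: z=[-0.4751, 0.4038, -0.7818] o=[-0.9760, 0.4231, 0.5912] → [-0.1354, -0.0725, 0.0449, -0.4751, 0.4038, -0.7818]
V = J·q̇ = [0.1323, -0.2676, -0.2320, -0.6282, -0.2888, -0.1309]

0.1323 -0.2676 -0.2320 -0.6282 -0.2888 -0.1309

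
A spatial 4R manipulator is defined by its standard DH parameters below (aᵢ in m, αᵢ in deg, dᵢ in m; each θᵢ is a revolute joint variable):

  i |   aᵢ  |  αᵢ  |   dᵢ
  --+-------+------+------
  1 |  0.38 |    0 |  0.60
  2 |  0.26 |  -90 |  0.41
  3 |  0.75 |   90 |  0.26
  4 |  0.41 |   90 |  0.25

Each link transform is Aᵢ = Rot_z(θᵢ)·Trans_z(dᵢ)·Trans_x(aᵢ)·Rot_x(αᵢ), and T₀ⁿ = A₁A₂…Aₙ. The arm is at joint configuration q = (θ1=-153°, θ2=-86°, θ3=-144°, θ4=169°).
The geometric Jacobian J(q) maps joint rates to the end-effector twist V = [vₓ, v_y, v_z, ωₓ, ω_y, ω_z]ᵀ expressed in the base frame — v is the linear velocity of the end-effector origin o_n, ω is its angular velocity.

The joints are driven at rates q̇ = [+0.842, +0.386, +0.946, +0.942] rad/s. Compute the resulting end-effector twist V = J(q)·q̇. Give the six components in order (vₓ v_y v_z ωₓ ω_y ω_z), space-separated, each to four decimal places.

o_n = [-0.5419, -0.4908, 1.0120]
J₁: ẑ×o_n = [0.4908, -0.5419, 0.0000], ω = ẑ
J2: z=[0.0000, 0.0000, 1.0000] o=[-0.3386, -0.1725, 0.6000] → [0.3183, -0.2033, 0.0000, 0.0000, 0.0000, 1.0000]
J3: z=[-0.8572, -0.5150, 0.0000] o=[-0.4725, 0.0503, 1.0100] → [-0.0010, 0.0017, 0.4281, -0.8572, -0.5150, 0.0000]
J4: z=[0.3027, -0.5038, -0.8090] o=[-0.3828, -0.6037, 1.4508] → [0.3124, 0.2615, -0.0460, 0.3027, -0.5038, -0.8090]
V = J·q̇ = [0.8294, -0.2868, 0.3617, -0.5257, -0.9618, 0.4659]

0.8294 -0.2868 0.3617 -0.5257 -0.9618 0.4659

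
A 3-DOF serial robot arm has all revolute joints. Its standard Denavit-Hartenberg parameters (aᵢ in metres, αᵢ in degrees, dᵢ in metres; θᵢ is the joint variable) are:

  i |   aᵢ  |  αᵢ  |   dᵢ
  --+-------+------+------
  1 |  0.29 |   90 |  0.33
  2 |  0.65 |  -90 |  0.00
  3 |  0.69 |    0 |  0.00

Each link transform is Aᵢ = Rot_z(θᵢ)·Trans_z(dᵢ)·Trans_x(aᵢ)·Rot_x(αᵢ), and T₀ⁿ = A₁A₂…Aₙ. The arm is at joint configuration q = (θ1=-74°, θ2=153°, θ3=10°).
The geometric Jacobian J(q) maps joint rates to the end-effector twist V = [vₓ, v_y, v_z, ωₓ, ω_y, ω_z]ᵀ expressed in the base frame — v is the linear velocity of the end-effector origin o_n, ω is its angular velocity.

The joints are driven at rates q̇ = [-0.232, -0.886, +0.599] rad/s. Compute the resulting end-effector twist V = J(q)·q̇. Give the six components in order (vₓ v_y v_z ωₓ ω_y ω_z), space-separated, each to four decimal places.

0.7635 -0.4329 1.0170 0.7767 0.5056 -0.7657

o_n = [-0.1314, 0.8930, 0.9336]
J₁: ẑ×o_n = [-0.8930, -0.1314, 0.0000], ω = ẑ
J2: z=[-0.9613, -0.2756, 0.0000] o=[0.0799, -0.2788, 0.3300] → [-0.1664, 0.5802, -1.1846, -0.9613, -0.2756, 0.0000]
J3: z=[-0.1251, 0.4364, -0.8910] o=[-0.0797, 0.2780, 0.6251] → [0.6826, 0.0847, -0.0544, -0.1251, 0.4364, -0.8910]
V = J·q̇ = [0.7635, -0.4329, 1.0170, 0.7767, 0.5056, -0.7657]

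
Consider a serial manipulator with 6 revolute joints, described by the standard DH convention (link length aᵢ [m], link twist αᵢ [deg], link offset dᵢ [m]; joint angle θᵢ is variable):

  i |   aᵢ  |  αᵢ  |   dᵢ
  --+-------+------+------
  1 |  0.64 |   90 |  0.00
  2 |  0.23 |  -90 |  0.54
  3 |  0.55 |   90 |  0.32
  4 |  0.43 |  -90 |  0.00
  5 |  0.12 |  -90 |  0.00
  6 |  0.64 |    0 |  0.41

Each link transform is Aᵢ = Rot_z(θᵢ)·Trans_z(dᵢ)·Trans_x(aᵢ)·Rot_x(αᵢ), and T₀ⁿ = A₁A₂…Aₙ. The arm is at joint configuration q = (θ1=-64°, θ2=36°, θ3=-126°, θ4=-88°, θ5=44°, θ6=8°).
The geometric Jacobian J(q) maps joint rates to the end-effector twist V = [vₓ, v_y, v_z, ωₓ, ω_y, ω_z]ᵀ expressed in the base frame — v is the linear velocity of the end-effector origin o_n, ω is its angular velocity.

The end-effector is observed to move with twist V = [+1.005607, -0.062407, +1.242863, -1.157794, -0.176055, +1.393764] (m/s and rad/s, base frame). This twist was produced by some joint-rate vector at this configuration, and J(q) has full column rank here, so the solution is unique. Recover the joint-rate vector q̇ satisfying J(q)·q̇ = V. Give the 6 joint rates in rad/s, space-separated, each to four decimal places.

o_n = [-0.6792, -1.8319, 0.0575]
J₁: ẑ×o_n = [1.8319, -0.6792, 0.0000], ω = ẑ
J2: z=[-0.8988, -0.4384, 0.0000] o=[0.2806, -0.5752, 0.0000] → [-0.0252, 0.0516, 0.7087, -0.8988, -0.4384, 0.0000]
J3: z=[-0.2577, 0.5283, 0.8090] o=[-0.1232, -0.9792, 0.1352] → [0.6488, -0.4698, 0.5134, -0.2577, 0.5283, 0.8090]
J4: z=[0.2414, 0.8459, -0.4755] o=[-0.7203, -0.7701, 0.2041] → [-0.6289, 0.0159, -0.2910, 0.2414, 0.8459, -0.4755]
J5: z=[-0.9440, 0.0911, -0.3170] o=[-0.6236, -0.9961, -0.1488] → [-0.2462, 0.2123, 0.7941, -0.9440, 0.0911, -0.3170]
J6: z=[-0.3298, -0.2435, 0.9121] o=[-0.6243, -1.1119, -0.1800] → [0.5988, 0.0282, 0.2241, -0.3298, -0.2435, 0.9121]
q̇ = J⁺·V = [-0.1830, -0.4310, 0.7880, -0.7460, 0.8980, 0.9530]

-0.1830 -0.4310 0.7880 -0.7460 0.8980 0.9530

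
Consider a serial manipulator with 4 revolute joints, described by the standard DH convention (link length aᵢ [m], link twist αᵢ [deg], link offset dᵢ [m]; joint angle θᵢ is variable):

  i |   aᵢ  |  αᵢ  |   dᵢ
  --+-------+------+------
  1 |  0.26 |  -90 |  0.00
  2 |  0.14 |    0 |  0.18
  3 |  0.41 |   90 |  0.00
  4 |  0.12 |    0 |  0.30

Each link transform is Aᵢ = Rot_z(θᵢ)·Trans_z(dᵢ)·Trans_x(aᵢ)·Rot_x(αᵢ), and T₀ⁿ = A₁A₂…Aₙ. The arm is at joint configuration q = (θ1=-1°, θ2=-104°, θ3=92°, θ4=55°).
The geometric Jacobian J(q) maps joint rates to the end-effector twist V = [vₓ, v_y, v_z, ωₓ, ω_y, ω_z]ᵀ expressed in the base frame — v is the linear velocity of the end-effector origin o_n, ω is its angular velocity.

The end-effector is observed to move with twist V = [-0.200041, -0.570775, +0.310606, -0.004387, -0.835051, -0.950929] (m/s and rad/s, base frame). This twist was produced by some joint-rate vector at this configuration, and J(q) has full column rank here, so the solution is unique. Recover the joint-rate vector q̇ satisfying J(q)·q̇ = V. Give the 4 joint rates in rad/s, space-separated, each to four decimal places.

-0.9030 -0.8680 0.0330 -0.0490

o_n = [0.6369, 0.2672, 0.5288]
J₁: ẑ×o_n = [-0.2672, 0.6369, 0.0000], ω = ẑ
J2: z=[0.0175, 0.9998, 0.0000] o=[0.2600, -0.0045, 0.0000] → [0.5288, -0.0092, -0.3721, 0.0175, 0.9998, 0.0000]
J3: z=[0.0175, 0.9998, 0.0000] o=[0.2292, 0.1760, 0.1358] → [0.3929, -0.0069, -0.4060, 0.0175, 0.9998, 0.0000]
J4: z=[-0.2079, 0.0036, 0.9781] o=[0.6302, 0.1690, 0.2211] → [-0.0949, 0.0705, -0.0204, -0.2079, 0.0036, 0.9781]
q̇ = J⁺·V = [-0.9030, -0.8680, 0.0330, -0.0490]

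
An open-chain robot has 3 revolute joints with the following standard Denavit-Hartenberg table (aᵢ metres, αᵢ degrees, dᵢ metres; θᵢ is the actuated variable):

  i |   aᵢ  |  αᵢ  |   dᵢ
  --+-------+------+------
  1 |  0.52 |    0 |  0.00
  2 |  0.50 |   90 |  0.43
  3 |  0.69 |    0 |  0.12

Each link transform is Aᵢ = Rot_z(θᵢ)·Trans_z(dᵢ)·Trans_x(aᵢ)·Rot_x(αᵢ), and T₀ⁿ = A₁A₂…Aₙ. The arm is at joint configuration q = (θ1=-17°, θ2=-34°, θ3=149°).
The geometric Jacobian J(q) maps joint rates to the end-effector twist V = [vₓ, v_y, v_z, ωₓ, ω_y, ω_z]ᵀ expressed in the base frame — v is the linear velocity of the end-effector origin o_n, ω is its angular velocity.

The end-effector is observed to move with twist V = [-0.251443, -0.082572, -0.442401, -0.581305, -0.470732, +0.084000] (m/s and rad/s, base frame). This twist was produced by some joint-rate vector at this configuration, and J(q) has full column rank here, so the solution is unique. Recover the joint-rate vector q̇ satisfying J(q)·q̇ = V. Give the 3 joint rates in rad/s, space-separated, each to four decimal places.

-0.5560 0.6400 0.7480

o_n = [0.3465, -0.1565, 0.7854]
J₁: ẑ×o_n = [0.1565, 0.3465, -0.0000], ω = ẑ
J2: z=[0.0000, 0.0000, 1.0000] o=[0.4973, -0.1520, 0.0000] → [0.0045, -0.1508, 0.0000, 0.0000, 0.0000, 1.0000]
J3: z=[-0.7771, -0.6293, 0.0000] o=[0.8119, -0.5406, 0.4300] → [-0.2236, 0.2762, -0.5914, -0.7771, -0.6293, 0.0000]
q̇ = J⁺·V = [-0.5560, 0.6400, 0.7480]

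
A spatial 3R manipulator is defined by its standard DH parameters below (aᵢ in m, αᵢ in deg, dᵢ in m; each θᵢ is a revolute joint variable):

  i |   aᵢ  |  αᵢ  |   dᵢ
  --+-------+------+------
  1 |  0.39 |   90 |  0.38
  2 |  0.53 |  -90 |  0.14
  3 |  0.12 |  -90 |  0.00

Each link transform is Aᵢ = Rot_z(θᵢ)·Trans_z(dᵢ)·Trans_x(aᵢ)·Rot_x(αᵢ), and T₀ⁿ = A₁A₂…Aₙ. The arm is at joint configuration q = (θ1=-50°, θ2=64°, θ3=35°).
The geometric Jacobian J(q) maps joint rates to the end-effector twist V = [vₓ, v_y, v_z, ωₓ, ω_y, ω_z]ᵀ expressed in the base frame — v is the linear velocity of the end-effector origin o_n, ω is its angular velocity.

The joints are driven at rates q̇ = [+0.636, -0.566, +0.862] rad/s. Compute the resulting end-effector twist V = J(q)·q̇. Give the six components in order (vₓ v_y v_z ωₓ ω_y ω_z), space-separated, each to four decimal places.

o_n = [0.3732, -0.5555, 0.9447]
J₁: ẑ×o_n = [0.5555, 0.3732, -0.0000], ω = ẑ
J2: z=[-0.7660, -0.6428, 0.0000] o=[0.2507, -0.2988, 0.3800] → [-0.3630, 0.4326, 0.2754, -0.7660, -0.6428, 0.0000]
J3: z=[-0.5777, 0.6885, 0.4384] o=[0.2928, -0.5667, 0.8564] → [0.0559, 0.0863, -0.0619, -0.5777, 0.6885, 0.4384]
V = J·q̇ = [0.6069, 0.0669, -0.2092, -0.0644, 0.9573, 1.0139]

0.6069 0.0669 -0.2092 -0.0644 0.9573 1.0139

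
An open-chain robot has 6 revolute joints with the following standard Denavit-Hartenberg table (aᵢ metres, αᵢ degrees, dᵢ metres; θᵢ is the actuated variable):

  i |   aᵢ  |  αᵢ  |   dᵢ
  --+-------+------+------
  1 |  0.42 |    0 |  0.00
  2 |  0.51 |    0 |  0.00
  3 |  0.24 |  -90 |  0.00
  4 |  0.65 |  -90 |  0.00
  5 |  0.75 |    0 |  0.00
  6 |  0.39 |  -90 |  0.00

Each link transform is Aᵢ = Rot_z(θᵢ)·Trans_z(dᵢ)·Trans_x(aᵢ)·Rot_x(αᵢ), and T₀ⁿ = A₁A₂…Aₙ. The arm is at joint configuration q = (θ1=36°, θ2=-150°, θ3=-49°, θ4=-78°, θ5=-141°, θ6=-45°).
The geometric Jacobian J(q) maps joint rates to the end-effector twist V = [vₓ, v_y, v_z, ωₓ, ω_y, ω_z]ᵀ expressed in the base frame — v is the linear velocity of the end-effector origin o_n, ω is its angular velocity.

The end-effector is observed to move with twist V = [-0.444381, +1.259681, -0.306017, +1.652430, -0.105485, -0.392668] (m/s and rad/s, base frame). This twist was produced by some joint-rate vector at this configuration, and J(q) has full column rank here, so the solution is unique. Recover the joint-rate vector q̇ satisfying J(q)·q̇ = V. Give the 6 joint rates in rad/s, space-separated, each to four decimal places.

o_n = [0.0927, -0.6821, -0.3137]
J₁: ẑ×o_n = [0.6821, 0.0927, -0.0000], ω = ẑ
J2: z=[0.0000, 0.0000, 1.0000] o=[0.3398, 0.2469, 0.0000] → [0.9290, -0.2471, 0.0000, 0.0000, 0.0000, 1.0000]
J3: z=[0.0000, 0.0000, 1.0000] o=[0.1324, -0.2190, 0.0000] → [0.4631, -0.0397, 0.0000, 0.0000, 0.0000, 1.0000]
J4: z=[0.2924, -0.9563, 0.0000] o=[-0.0972, -0.2892, 0.0000] → [0.3000, 0.0917, 0.0667, 0.2924, -0.9563, 0.0000]
J5: z=[-0.9354, -0.2860, -0.2079] o=[-0.2264, -0.3287, 0.6358] → [0.1981, -0.9545, 0.4218, -0.9354, -0.2860, -0.2079]
J6: z=[-0.9354, -0.2860, -0.2079] o=[0.0275, -0.7447, 0.0657] → [0.1215, -0.3684, -0.0399, -0.9354, -0.2860, -0.2079]
q̇ = J⁺·V = [0.2810, -0.1860, -0.8170, 0.5840, -0.8840, -0.7000]

0.2810 -0.1860 -0.8170 0.5840 -0.8840 -0.7000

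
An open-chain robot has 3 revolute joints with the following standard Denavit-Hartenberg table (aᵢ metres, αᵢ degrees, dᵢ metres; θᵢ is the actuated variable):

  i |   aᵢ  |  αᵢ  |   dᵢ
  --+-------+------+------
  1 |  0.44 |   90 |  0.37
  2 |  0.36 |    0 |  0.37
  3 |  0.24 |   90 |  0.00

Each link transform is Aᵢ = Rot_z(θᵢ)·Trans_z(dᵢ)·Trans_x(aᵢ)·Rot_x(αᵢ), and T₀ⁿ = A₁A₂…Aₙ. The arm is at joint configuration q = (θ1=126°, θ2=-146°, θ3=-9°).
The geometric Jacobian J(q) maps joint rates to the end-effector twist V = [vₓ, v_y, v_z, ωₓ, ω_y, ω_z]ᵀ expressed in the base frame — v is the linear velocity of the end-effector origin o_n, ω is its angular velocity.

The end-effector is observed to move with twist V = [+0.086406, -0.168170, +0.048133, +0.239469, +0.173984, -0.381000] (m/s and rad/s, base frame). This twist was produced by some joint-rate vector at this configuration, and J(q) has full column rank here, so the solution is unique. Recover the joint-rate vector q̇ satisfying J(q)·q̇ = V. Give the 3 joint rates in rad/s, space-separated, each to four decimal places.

o_n = [0.3440, 0.1560, 0.0673]
J₁: ẑ×o_n = [-0.1560, 0.3440, 0.0000], ω = ẑ
J2: z=[0.8090, 0.5878, 0.0000] o=[-0.2586, 0.3560, 0.3700] → [-0.1779, 0.2449, -0.5160, 0.8090, 0.5878, 0.0000]
J3: z=[0.8090, 0.5878, 0.0000] o=[0.2161, 0.3320, 0.1687] → [-0.0596, 0.0821, -0.2175, 0.8090, 0.5878, 0.0000]
q̇ = J⁺·V = [-0.3810, -0.3770, 0.6730]

-0.3810 -0.3770 0.6730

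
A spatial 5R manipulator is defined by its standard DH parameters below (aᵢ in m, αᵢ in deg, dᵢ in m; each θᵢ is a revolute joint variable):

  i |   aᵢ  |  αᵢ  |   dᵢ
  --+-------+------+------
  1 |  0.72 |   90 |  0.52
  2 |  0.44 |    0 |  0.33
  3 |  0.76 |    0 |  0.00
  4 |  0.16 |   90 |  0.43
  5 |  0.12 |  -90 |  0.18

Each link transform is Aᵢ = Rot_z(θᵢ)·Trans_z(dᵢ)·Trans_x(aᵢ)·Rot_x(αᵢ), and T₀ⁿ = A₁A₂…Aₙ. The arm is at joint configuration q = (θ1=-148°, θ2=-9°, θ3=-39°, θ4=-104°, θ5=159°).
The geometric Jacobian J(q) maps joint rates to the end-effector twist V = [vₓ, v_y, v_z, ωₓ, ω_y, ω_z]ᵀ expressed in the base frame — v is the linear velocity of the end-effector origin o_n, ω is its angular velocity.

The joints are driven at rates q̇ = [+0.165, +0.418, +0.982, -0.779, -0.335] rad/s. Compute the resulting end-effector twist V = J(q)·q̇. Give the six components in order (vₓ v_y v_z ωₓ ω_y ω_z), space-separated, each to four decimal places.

-0.6103 -0.6360 0.8081 -0.4625 0.4433 -0.1308

o_n = [-1.7284, -0.1331, 0.0228]
J₁: ẑ×o_n = [0.1331, -1.7284, 0.0000], ω = ẑ
J2: z=[-0.5299, 0.8480, 0.0000] o=[-0.6106, -0.3815, 0.5200] → [-0.4217, -0.2635, 0.8163, -0.5299, 0.8480, 0.0000]
J3: z=[-0.5299, 0.8480, 0.0000] o=[-1.1540, -0.3320, 0.4512] → [-0.3633, -0.2270, 0.3817, -0.5299, 0.8480, 0.0000]
J4: z=[-0.5299, 0.8480, 0.0000] o=[-1.5853, -0.6015, -0.1136] → [0.1157, 0.0723, -0.1269, -0.5299, 0.8480, 0.0000]
J5: z=[0.3981, 0.2488, 0.8829] o=[-1.6933, -0.1619, -0.1887] → [0.0272, -0.1151, 0.0202, 0.3981, 0.2488, 0.8829]
V = J·q̇ = [-0.6103, -0.6360, 0.8081, -0.4625, 0.4433, -0.1308]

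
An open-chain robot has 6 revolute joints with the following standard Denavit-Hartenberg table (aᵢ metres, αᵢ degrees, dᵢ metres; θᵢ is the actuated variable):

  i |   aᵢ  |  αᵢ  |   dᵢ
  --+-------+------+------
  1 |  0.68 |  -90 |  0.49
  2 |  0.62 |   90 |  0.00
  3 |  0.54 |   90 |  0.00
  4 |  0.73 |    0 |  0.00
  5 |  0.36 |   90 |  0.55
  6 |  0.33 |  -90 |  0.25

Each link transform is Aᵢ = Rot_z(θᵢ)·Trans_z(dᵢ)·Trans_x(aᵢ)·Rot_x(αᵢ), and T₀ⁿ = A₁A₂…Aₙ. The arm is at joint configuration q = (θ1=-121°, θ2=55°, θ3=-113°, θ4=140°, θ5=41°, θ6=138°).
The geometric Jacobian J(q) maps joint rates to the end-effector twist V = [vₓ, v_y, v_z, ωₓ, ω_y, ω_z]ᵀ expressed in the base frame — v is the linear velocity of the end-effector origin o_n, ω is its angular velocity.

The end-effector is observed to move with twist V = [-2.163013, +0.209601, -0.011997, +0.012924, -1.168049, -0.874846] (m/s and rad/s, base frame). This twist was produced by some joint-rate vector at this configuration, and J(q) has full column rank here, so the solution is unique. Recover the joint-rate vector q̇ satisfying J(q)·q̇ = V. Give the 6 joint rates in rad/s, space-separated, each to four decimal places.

-0.9450 0.8220 0.4110 -0.5900 0.0360 0.4440

o_n = [-0.2750, -1.2897, 0.9304]
J₁: ẑ×o_n = [1.2897, -0.2750, 0.0000], ω = ẑ
J2: z=[0.8572, -0.5150, 0.0000] o=[-0.3502, -0.5829, 0.4900] → [-0.2268, -0.3775, -0.5671, 0.8572, -0.5150, 0.0000]
J3: z=[-0.4219, -0.7022, 0.5736] o=[-0.5334, -0.8877, -0.0179] → [-0.4353, 0.5483, 0.3510, -0.4219, -0.7022, 0.5736]
J4: z=[0.6069, 0.2513, 0.7540] o=[-0.8971, -0.5280, 0.1550] → [0.7693, -0.0015, -0.6186, 0.6069, 0.2513, 0.7540]
J5: z=[0.6069, 0.2513, 0.7540] o=[-0.7184, -1.2300, 0.2451] → [0.2173, -0.0816, -0.1477, 0.6069, 0.2513, 0.7540]
J6: z=[-0.4101, -0.7137, 0.5679] o=[-0.1395, -1.3271, 0.5410] → [-0.2992, 0.0827, -0.1120, -0.4101, -0.7137, 0.5679]
q̇ = J⁺·V = [-0.9450, 0.8220, 0.4110, -0.5900, 0.0360, 0.4440]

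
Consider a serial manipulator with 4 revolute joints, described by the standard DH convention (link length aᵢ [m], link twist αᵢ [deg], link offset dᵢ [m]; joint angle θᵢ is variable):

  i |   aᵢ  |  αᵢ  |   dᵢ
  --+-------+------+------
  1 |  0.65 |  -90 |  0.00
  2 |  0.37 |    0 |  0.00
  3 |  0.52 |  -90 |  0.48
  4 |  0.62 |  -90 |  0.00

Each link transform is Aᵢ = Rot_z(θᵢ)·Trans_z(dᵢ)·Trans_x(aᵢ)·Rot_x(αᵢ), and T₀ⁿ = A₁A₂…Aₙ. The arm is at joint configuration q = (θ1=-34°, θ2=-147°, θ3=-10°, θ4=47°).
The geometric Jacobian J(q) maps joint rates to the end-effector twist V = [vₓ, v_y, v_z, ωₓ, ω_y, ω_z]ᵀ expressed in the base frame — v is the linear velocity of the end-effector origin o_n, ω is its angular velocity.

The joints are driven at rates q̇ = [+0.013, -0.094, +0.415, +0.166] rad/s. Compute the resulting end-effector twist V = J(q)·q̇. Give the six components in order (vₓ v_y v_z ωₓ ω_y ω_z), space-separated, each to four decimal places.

0.0964 -0.1580 0.2200 0.2333 0.2299 0.1658

o_n = [-0.4230, 0.3174, 0.5699]
J₁: ẑ×o_n = [-0.3174, -0.4230, 0.0000], ω = ẑ
J2: z=[0.5592, 0.8290, 0.0000] o=[0.5389, -0.3635, 0.0000] → [0.4725, -0.3187, 1.1782, 0.5592, 0.8290, 0.0000]
J3: z=[0.5592, 0.8290, 0.0000] o=[0.2816, -0.1900, 0.2015] → [0.3054, -0.2060, 0.8679, 0.5592, 0.8290, 0.0000]
J4: z=[0.3239, -0.2185, 0.9205] o=[0.1532, 0.4756, 0.4047] → [0.1096, -0.5840, -0.1772, 0.3239, -0.2185, 0.9205]
V = J·q̇ = [0.0964, -0.1580, 0.2200, 0.2333, 0.2299, 0.1658]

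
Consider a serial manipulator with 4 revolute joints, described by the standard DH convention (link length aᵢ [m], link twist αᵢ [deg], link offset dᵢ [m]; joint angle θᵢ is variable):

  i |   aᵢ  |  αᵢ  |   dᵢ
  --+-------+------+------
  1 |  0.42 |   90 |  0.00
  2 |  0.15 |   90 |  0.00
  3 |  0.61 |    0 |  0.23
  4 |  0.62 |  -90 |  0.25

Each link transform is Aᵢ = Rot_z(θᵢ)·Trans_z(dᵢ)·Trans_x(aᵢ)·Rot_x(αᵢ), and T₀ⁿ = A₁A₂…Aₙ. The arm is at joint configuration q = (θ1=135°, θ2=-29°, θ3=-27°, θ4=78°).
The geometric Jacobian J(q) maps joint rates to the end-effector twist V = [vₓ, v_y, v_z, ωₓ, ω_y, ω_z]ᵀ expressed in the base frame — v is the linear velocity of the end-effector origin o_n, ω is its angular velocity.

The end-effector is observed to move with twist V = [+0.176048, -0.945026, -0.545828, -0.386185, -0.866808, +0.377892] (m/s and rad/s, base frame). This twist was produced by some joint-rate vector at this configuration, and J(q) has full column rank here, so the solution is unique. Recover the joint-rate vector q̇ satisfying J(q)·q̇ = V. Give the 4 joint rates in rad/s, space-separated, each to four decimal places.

o_n = [-0.6578, 0.9475, -0.9452]
J₁: ẑ×o_n = [-0.9475, -0.6578, 0.0000], ω = ẑ
J2: z=[0.7071, 0.7071, 0.0000] o=[-0.2970, 0.2970, 0.0000] → [-0.6684, 0.6684, 0.7151, 0.7071, 0.7071, 0.0000]
J3: z=[0.3428, -0.3428, -0.8746] o=[-0.3898, 0.3898, -0.0727] → [0.7869, 0.5335, 0.0993, 0.3428, -0.3428, -0.8746]
J4: z=[0.3428, -0.3428, -0.8746] o=[-0.8429, 0.4512, -0.5374] → [0.5739, -0.0221, 0.2336, 0.3428, -0.3428, -0.8746]
q̇ = J⁺·V = [0.9910, -0.8860, 0.5660, 0.1350]

0.9910 -0.8860 0.5660 0.1350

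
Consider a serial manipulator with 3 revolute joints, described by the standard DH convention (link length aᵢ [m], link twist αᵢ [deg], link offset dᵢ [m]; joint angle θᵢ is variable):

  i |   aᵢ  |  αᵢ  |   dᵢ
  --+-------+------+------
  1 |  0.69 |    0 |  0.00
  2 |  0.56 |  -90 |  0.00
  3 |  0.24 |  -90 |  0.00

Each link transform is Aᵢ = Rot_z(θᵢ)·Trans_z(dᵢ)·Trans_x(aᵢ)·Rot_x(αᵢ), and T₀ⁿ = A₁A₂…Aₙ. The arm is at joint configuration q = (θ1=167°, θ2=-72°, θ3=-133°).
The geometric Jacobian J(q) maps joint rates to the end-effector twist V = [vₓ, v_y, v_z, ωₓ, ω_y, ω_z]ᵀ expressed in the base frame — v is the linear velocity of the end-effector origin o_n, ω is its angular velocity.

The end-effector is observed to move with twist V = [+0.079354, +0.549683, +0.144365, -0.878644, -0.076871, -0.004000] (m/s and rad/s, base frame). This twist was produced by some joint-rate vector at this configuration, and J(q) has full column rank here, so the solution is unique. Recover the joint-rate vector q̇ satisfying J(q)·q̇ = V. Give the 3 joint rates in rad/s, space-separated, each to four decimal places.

-0.5880 0.5840 0.8820

o_n = [-0.7069, 0.5500, 0.1755]
J₁: ẑ×o_n = [-0.5500, -0.7069, 0.0000], ω = ẑ
J2: z=[0.0000, 0.0000, 1.0000] o=[-0.6723, 0.1552, 0.0000] → [-0.3948, -0.0345, 0.0000, 0.0000, 0.0000, 1.0000]
J3: z=[-0.9962, -0.0872, 0.0000] o=[-0.7211, 0.7131, 0.0000] → [-0.0153, 0.1749, 0.1637, -0.9962, -0.0872, 0.0000]
q̇ = J⁺·V = [-0.5880, 0.5840, 0.8820]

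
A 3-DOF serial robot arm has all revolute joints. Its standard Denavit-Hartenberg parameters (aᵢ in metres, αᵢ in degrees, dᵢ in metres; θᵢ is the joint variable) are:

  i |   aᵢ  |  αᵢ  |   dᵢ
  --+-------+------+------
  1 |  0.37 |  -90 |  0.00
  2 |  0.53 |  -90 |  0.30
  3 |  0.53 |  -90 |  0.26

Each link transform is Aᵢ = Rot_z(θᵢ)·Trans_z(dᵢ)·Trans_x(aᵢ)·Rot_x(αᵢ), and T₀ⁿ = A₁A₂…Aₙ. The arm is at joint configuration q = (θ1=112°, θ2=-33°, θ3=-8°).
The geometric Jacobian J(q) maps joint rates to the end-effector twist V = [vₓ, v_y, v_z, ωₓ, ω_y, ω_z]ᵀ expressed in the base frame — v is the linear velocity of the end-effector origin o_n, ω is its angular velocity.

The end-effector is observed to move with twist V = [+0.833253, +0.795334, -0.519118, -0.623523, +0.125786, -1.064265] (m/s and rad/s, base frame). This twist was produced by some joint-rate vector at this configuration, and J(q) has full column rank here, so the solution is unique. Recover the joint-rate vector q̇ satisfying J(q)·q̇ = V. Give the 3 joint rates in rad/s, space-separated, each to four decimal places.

-0.5250 0.5310 0.6430

o_n = [-0.8696, 1.1546, 0.3565]
J₁: ẑ×o_n = [-1.1546, -0.8696, 0.0000], ω = ẑ
J2: z=[-0.9272, -0.3746, 0.0000] o=[-0.1386, 0.3431, 0.0000] → [-0.1335, 0.3305, -1.0263, -0.9272, -0.3746, 0.0000]
J3: z=[-0.2040, 0.5050, -0.8387] o=[-0.5833, 0.6428, 0.2887] → [0.4635, 0.2540, 0.0402, -0.2040, 0.5050, -0.8387]
q̇ = J⁺·V = [-0.5250, 0.5310, 0.6430]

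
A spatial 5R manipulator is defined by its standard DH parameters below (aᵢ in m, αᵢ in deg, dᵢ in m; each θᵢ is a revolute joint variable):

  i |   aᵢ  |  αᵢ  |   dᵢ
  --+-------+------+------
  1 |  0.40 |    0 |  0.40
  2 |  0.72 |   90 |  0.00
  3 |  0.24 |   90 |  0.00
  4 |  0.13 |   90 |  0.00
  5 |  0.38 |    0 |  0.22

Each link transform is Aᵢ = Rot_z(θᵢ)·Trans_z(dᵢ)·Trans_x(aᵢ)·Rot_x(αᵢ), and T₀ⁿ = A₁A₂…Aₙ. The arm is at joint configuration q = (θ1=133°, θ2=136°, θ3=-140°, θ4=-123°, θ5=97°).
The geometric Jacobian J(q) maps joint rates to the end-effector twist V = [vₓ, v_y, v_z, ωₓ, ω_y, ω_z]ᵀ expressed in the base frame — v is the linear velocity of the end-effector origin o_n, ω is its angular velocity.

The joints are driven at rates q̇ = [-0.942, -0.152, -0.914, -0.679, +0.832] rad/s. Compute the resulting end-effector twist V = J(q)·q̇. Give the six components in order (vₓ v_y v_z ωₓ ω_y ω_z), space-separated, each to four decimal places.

o_n = [-0.3306, -0.1765, 0.6826]
J₁: ẑ×o_n = [0.1765, -0.3306, 0.0000], ω = ẑ
J2: z=[0.0000, 0.0000, 1.0000] o=[-0.2728, 0.2925, 0.4000] → [0.4690, -0.0578, 0.0000, 0.0000, 0.0000, 1.0000]
J3: z=[-0.9998, 0.0175, 0.0000] o=[-0.2854, -0.4273, 0.4000] → [0.0049, 0.2825, -0.2500, -0.9998, 0.0175, 0.0000]
J4: z=[0.0112, 0.6427, 0.7660] o=[-0.2822, -0.2435, 0.2457] → [0.2294, -0.0420, 0.0319, 0.0112, 0.6427, 0.7660]
J5: z=[-0.5558, -0.6329, 0.5391] o=[-0.1741, -0.2997, 0.2912] → [-0.3140, 0.1331, -0.1675, -0.5558, -0.6329, 0.5391]
V = J·q̇ = [-0.6591, 0.2013, 0.0675, 0.4438, -0.9789, -1.1656]

-0.6591 0.2013 0.0675 0.4438 -0.9789 -1.1656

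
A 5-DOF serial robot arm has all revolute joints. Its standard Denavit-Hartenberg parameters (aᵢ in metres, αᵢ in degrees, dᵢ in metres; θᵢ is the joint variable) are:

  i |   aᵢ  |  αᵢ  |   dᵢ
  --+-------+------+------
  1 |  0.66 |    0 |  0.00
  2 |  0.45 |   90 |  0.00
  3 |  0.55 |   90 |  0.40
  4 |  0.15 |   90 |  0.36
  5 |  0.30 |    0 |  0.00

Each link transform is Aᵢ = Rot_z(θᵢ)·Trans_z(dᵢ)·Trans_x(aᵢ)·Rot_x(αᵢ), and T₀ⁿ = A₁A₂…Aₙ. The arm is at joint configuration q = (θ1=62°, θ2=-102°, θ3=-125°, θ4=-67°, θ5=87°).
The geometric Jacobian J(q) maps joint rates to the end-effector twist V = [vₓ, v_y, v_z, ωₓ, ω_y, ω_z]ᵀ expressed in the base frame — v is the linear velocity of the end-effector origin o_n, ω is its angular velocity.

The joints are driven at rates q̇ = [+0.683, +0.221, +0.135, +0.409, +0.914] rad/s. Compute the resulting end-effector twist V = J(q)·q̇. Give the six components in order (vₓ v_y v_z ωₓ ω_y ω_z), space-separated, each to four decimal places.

o_n = [-0.1885, 0.6779, -0.1252]
J₁: ẑ×o_n = [-0.6779, -0.1885, 0.0000], ω = ẑ
J2: z=[0.0000, 0.0000, 1.0000] o=[0.3099, 0.5827, 0.0000] → [-0.0951, -0.4984, 0.0000, 0.0000, 0.0000, 1.0000]
J3: z=[-0.6428, -0.7660, 0.0000] o=[0.6546, 0.2935, 0.0000] → [0.0959, -0.0805, -0.8929, -0.6428, -0.7660, 0.0000]
J4: z=[-0.6275, 0.5265, 0.5736] o=[0.1558, 0.1899, -0.4505] → [-0.1086, 0.0066, -0.1249, -0.6275, 0.5265, 0.5736]
J5: z=[0.6556, -0.0401, 0.7540] o=[-0.0071, 0.5068, -0.2921] → [-0.1357, -0.2461, 0.1049, 0.6556, -0.0401, 0.7540]
V = J·q̇ = [-0.6395, -0.4720, -0.0758, 0.2558, 0.0753, 1.8278]

-0.6395 -0.4720 -0.0758 0.2558 0.0753 1.8278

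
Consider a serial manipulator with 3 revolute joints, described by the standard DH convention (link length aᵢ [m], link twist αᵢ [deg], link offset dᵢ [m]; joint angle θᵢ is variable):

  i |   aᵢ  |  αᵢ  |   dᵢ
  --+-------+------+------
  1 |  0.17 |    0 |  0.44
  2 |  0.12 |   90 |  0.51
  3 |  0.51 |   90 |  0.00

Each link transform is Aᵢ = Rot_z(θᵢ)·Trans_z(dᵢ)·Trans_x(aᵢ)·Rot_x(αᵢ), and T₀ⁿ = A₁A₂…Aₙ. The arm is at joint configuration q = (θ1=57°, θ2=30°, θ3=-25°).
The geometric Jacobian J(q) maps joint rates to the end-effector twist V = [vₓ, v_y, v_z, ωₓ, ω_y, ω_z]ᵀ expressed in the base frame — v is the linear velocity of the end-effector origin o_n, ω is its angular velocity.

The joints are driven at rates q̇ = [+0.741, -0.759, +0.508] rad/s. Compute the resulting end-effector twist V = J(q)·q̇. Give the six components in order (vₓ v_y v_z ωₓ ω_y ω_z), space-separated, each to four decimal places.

o_n = [0.1231, 0.7240, 0.7345]
J₁: ẑ×o_n = [-0.7240, 0.1231, 0.0000], ω = ẑ
J2: z=[0.0000, 0.0000, 1.0000] o=[0.0926, 0.1426, 0.4400] → [-0.5814, 0.0305, 0.0000, 0.0000, 0.0000, 1.0000]
J3: z=[0.9986, -0.0523, 0.0000] o=[0.0989, 0.2624, 0.9500] → [0.0113, 0.2152, 0.4622, 0.9986, -0.0523, 0.0000]
V = J·q̇ = [-0.0895, 0.1774, 0.2348, 0.5073, -0.0266, -0.0180]

-0.0895 0.1774 0.2348 0.5073 -0.0266 -0.0180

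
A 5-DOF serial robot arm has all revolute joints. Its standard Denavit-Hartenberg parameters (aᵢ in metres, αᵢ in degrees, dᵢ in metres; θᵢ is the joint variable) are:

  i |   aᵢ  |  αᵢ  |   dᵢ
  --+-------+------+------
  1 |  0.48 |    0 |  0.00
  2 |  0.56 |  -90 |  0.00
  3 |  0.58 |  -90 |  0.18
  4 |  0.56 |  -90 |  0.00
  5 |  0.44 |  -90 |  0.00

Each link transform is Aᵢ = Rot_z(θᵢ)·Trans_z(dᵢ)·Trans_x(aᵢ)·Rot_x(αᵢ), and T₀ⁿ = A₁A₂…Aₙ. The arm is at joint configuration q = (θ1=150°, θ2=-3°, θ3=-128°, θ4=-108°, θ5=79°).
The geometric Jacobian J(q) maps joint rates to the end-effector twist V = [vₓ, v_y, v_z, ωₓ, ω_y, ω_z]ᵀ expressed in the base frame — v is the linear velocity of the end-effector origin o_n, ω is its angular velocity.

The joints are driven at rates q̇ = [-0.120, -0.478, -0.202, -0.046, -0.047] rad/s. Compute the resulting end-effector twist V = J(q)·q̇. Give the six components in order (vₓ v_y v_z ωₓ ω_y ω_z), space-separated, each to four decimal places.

-0.3936 0.3014 -0.1408 0.1252 0.1768 -0.6615

o_n = [-0.8348, -0.4327, 0.0343]
J₁: ẑ×o_n = [0.4327, -0.8348, 0.0000], ω = ẑ
J2: z=[0.0000, 0.0000, 1.0000] o=[-0.4157, 0.2400, 0.0000] → [0.6727, -0.4191, 0.0000, 0.0000, 0.0000, 1.0000]
J3: z=[-0.5446, -0.8387, 0.0000] o=[-0.8853, 0.5450, 0.0000] → [-0.0288, 0.0187, 0.5749, -0.5446, -0.8387, 0.0000]
J4: z=[-0.6609, 0.4292, 0.6157] o=[-0.6839, 0.1996, 0.4570] → [0.2078, -0.3722, 0.4826, -0.6609, 0.4292, 0.6157]
J5: z=[0.3228, -0.5781, 0.7494] o=[-1.0633, -0.1891, 0.3207] → [0.3481, 0.2637, 0.0535, 0.3228, -0.5781, 0.7494]
V = J·q̇ = [-0.3936, 0.3014, -0.1408, 0.1252, 0.1768, -0.6615]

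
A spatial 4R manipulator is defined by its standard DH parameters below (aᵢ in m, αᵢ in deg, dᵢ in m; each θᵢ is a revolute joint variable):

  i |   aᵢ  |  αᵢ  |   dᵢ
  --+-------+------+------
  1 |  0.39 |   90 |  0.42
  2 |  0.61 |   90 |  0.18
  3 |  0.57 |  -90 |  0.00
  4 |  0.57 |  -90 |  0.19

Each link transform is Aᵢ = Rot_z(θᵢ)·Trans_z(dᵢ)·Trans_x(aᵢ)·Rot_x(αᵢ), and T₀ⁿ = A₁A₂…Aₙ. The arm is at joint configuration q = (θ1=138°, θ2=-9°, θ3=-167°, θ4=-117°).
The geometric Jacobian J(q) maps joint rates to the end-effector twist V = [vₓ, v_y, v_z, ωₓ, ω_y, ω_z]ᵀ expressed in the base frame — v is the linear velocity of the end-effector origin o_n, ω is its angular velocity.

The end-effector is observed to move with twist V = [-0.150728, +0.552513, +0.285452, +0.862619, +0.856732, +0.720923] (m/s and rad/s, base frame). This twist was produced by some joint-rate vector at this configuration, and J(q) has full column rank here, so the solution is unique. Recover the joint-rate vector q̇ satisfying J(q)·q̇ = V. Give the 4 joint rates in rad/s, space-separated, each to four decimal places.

-0.0360 0.4110 -0.7370 -0.8240

o_n = [-0.5376, 0.3829, -0.1363]
J₁: ẑ×o_n = [-0.3829, -0.5376, 0.0000], ω = ẑ
J2: z=[0.6691, 0.7431, 0.0000] o=[-0.2898, 0.2610, 0.4200] → [-0.4134, 0.3722, 0.2657, 0.6691, 0.7431, 0.0000]
J3: z=[0.1163, -0.1047, -0.9877] o=[-0.6171, 0.7979, 0.3246] → [-0.3616, -0.0250, -0.0399, 0.1163, -0.1047, -0.9877]
J4: z=[-0.8171, -0.5754, -0.0352] o=[-0.2953, 0.3355, 0.4115] → [0.3169, -0.4390, -0.1782, -0.8171, -0.5754, -0.0352]
q̇ = J⁺·V = [-0.0360, 0.4110, -0.7370, -0.8240]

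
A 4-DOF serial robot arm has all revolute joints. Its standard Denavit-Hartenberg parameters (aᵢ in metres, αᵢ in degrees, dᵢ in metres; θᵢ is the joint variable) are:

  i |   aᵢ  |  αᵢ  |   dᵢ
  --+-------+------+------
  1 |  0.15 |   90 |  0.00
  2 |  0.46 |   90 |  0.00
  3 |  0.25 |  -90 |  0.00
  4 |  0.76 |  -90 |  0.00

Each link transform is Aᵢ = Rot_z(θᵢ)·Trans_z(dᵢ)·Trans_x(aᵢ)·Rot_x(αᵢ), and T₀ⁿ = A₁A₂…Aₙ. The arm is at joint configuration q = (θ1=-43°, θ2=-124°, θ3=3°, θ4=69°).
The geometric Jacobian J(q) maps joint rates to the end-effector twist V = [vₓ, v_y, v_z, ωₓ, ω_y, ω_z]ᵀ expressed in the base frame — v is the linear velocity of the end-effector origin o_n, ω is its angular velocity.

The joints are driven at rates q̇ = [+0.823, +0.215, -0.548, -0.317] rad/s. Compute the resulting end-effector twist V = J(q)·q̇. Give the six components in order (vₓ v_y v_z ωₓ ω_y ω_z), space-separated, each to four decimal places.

o_n = [0.1198, -0.1491, -1.2106]
J₁: ẑ×o_n = [0.1491, 0.1198, -0.0000], ω = ẑ
J2: z=[-0.6820, -0.7314, 0.0000] o=[0.1097, -0.1023, 0.0000] → [0.8854, -0.8256, 0.0393, -0.6820, -0.7314, 0.0000]
J3: z=[-0.6063, 0.5654, 0.5592] o=[-0.0784, 0.0731, -0.3814] → [-0.3446, -0.3919, 0.0227, -0.6063, 0.5654, 0.5592]
J4: z=[-0.6597, -0.7503, 0.0434] o=[-0.1894, 0.1588, -0.5883] → [0.4802, -0.3971, 0.4351, -0.6597, -0.7503, 0.0434]
V = J·q̇ = [0.3496, 0.2617, -0.1419, 0.3947, -0.2292, 0.5028]

0.3496 0.2617 -0.1419 0.3947 -0.2292 0.5028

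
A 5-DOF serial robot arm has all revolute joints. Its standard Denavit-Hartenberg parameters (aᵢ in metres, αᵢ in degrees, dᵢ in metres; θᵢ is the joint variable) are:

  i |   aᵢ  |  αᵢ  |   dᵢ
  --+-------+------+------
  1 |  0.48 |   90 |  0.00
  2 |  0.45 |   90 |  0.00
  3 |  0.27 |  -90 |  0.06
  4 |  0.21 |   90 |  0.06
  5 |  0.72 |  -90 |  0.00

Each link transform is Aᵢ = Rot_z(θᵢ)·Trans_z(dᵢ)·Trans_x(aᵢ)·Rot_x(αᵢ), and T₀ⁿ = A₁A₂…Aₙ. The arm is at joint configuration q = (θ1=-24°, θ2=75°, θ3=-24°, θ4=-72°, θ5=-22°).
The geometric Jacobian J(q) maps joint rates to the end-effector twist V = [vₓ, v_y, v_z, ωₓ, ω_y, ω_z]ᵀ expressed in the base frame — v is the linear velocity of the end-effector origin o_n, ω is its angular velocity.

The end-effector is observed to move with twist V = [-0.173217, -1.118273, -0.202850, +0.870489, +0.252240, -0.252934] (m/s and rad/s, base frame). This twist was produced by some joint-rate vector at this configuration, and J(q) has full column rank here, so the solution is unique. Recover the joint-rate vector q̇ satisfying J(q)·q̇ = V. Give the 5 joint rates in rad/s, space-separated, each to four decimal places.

-0.7880 -0.2680 0.7790 -0.0060 -0.8040

o_n = [1.5985, -0.2610, 0.5983]
J₁: ẑ×o_n = [0.2610, 1.5985, -0.0000], ω = ẑ
J2: z=[-0.4067, -0.9135, 0.0000] o=[0.4385, -0.1952, 0.0000] → [-0.5466, 0.2433, 1.0865, -0.4067, -0.9135, 0.0000]
J3: z=[0.8824, -0.3929, -0.2588] o=[0.5449, -0.2426, 0.4347] → [-0.0691, -0.4171, 0.3977, 0.8824, -0.3929, -0.2588]
J4: z=[-0.2754, -0.8774, 0.3929] o=[0.7008, -0.1918, 0.6574] → [0.0791, 0.3364, 0.8067, -0.2754, -0.8774, 0.3929]
J5: z=[-0.0901, -0.3833, -0.9192] o=[0.8853, -0.3051, 0.6865] → [0.0743, -0.6635, 0.2694, -0.0901, -0.3833, -0.9192]
q̇ = J⁺·V = [-0.7880, -0.2680, 0.7790, -0.0060, -0.8040]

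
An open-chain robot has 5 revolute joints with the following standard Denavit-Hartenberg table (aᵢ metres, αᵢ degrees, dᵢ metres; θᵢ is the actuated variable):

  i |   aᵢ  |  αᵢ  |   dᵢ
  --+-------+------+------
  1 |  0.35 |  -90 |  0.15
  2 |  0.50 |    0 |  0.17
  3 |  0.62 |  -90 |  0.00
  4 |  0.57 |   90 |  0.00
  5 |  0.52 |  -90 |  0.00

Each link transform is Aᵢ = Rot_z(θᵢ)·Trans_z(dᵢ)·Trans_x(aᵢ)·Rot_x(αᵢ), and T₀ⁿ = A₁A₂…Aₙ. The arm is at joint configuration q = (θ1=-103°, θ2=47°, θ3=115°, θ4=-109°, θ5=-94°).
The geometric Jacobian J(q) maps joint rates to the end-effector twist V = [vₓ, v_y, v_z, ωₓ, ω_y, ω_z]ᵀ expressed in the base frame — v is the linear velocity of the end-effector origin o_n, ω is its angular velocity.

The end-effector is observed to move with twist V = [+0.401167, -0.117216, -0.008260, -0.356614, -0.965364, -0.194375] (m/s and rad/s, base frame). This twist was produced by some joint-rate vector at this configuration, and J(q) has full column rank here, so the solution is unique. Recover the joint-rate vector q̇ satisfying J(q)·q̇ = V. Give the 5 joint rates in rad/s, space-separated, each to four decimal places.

o_n = [0.5613, -0.5677, -0.8469]
J₁: ẑ×o_n = [0.5677, 0.5613, -0.0000], ω = ẑ
J2: z=[0.9744, -0.2250, 0.0000] o=[-0.0787, -0.3410, 0.1500] → [0.2243, 0.9714, -0.0769, 0.9744, -0.2250, 0.0000]
J3: z=[0.9744, -0.2250, 0.0000] o=[0.0102, -0.7115, -0.2157] → [0.1420, 0.6151, 0.2641, 0.9744, -0.2250, 0.0000]
J4: z=[0.0695, 0.3011, 0.9511] o=[0.1428, -0.1370, -0.4073] → [0.2773, 0.4286, -0.1559, 0.0695, 0.3011, 0.9511]
J5: z=[-0.5195, -0.8030, 0.2922] o=[0.6283, -0.4302, -0.3499] → [0.4392, -0.2778, 0.0177, -0.5195, -0.8030, 0.2922]
q̇ = J⁺·V = [0.3130, 0.5500, -0.4000, -0.7980, 0.8610]

0.3130 0.5500 -0.4000 -0.7980 0.8610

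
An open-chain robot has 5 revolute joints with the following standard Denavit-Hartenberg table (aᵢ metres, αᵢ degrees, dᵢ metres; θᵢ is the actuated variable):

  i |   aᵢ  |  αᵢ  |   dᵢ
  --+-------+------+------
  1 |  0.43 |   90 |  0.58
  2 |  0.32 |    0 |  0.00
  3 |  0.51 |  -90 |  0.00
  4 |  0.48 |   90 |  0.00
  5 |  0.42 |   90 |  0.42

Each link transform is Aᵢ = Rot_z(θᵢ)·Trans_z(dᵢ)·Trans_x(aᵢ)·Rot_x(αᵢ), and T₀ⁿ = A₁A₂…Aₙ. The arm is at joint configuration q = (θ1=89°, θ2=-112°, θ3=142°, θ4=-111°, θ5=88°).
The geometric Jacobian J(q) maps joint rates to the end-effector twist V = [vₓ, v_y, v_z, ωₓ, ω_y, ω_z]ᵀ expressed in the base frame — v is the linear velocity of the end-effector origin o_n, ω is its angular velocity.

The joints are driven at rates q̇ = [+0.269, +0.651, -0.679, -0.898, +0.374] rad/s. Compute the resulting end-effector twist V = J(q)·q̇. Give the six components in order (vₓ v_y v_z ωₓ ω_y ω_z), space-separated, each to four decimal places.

o_n = [0.3121, 0.0434, 0.6171]
J₁: ẑ×o_n = [-0.0434, 0.3121, 0.0000], ω = ẑ
J2: z=[0.9998, -0.0175, 0.0000] o=[0.0075, 0.4299, 0.5800] → [-0.0006, -0.0371, -0.3812, 0.9998, -0.0175, 0.0000]
J3: z=[0.9998, -0.0175, 0.0000] o=[0.0054, 0.3101, 0.2833] → [-0.0058, -0.3338, -0.2613, 0.9998, -0.0175, 0.0000]
J4: z=[-0.0087, -0.4999, 0.8660] o=[0.0131, 0.7517, 0.5383] → [0.5740, 0.2596, 0.1556, -0.0087, -0.4999, 0.8660]
J5: z=[-0.3724, -0.8021, -0.4668] o=[0.4586, 0.5949, 0.4523] → [-0.3897, 0.1298, 0.0879, -0.3724, -0.8021, -0.4668]
V = J·q̇ = [-0.6693, 0.1018, -0.1776, -0.1594, 0.1494, -0.6833]

-0.6693 0.1018 -0.1776 -0.1594 0.1494 -0.6833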